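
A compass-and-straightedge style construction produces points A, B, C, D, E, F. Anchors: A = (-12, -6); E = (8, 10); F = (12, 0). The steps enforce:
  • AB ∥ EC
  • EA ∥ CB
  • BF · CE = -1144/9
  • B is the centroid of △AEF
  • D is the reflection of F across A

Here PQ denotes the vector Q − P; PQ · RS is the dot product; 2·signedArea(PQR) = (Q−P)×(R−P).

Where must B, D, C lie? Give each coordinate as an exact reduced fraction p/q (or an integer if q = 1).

1. B_x = 8/3  [B is the centroid of △AEF]
2. B_y = 4/3  [B is the centroid of △AEF]
   → B = (8/3, 4/3)
3. D_x = -36  [D is the reflection of F across A]
4. D_y = -12  [D is the reflection of F across A]
   → D = (-36, -12)
5. C_x = 68/3  [EA ∥ CB ∩ AB ∥ EC]
6. C_y = 52/3  [EA ∥ CB ∩ AB ∥ EC]
   → C = (68/3, 52/3)

B = (8/3, 4/3)
C = (68/3, 52/3)
D = (-36, -12)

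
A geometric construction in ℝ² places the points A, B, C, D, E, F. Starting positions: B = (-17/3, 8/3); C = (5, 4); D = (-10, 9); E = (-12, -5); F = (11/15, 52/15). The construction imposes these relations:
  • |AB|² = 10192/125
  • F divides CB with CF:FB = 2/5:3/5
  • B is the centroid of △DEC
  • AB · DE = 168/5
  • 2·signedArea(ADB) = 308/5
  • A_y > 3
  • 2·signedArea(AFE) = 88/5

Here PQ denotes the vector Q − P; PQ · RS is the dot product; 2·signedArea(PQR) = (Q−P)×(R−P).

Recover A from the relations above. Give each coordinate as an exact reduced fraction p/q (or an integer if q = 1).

A = (247/75, 284/75)

1. A_x = 247/75  [AB · DE = 168/5 ∩ 2·signedArea(AFE) = 88/5]
2. A_y = 284/75  [AB · DE = 168/5 ∩ 2·signedArea(AFE) = 88/5]
   → A = (247/75, 284/75)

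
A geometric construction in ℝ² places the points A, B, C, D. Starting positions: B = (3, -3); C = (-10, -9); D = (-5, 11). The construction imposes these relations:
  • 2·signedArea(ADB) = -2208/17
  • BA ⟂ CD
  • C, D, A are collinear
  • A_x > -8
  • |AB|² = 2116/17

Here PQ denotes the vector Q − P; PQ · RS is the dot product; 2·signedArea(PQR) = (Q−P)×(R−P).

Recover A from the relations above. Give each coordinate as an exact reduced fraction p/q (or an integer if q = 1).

1. A_x = -133/17  [C, D, A are collinear ∩ BA ⟂ CD]
2. A_y = -5/17  [C, D, A are collinear ∩ BA ⟂ CD]
   → A = (-133/17, -5/17)

A = (-133/17, -5/17)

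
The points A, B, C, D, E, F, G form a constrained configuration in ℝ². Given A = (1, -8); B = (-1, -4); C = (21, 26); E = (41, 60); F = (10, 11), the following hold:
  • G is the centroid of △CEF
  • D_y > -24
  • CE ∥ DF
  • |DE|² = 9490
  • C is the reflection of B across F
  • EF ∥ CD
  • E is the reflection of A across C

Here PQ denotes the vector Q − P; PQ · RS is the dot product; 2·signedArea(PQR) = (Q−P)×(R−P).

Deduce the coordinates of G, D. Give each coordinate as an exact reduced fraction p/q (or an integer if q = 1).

D = (-10, -23)
G = (24, 97/3)

1. G_x = 24  [G is the centroid of △CEF]
2. G_y = 97/3  [G is the centroid of △CEF]
   → G = (24, 97/3)
3. D_x = -10  [CE ∥ DF ∩ EF ∥ CD]
4. D_y = -23  [CE ∥ DF ∩ EF ∥ CD]
   → D = (-10, -23)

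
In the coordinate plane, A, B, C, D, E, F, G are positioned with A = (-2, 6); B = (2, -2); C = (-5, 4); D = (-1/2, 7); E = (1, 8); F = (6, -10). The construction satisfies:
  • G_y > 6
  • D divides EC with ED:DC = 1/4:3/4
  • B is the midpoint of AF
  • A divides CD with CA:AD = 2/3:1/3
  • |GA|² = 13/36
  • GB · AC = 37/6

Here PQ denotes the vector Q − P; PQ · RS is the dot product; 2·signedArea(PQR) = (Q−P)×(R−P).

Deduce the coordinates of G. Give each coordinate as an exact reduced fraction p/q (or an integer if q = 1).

G = (-3/2, 19/3)

1. G_x = -3/2  [line 3·x + 2·y + -49/6 = 0 ∩ |GA|² = 13/36]
2. G_y = 19/3  [line 3·x + 2·y + -49/6 = 0 ∩ |GA|² = 13/36]
   → G = (-3/2, 19/3)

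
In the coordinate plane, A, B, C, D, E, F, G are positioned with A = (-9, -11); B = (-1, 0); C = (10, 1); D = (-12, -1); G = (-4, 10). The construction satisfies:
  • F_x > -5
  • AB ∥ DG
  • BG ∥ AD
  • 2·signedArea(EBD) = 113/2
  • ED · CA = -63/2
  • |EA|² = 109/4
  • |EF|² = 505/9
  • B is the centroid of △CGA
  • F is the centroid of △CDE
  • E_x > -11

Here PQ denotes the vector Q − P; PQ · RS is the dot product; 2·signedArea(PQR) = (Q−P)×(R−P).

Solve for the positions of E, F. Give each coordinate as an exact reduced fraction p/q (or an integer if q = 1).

E = (-21/2, -6)
F = (-25/6, -2)

1. E_x = -21/2  [2·signedArea(EBD) = 113/2 ∩ ED · CA = -63/2]
2. E_y = -6  [2·signedArea(EBD) = 113/2 ∩ ED · CA = -63/2]
   → E = (-21/2, -6)
3. F_x = -25/6  [F is the centroid of △CDE]
4. F_y = -2  [F is the centroid of △CDE]
   → F = (-25/6, -2)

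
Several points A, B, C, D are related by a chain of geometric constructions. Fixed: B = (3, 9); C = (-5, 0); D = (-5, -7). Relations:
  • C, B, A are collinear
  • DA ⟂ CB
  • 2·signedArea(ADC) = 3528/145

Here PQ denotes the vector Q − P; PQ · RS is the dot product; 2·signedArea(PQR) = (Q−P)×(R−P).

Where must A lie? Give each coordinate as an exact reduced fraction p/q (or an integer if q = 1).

A = (-1229/145, -567/145)

1. A_x = -1229/145  [C, B, A are collinear ∩ DA ⟂ CB]
2. A_y = -567/145  [C, B, A are collinear ∩ DA ⟂ CB]
   → A = (-1229/145, -567/145)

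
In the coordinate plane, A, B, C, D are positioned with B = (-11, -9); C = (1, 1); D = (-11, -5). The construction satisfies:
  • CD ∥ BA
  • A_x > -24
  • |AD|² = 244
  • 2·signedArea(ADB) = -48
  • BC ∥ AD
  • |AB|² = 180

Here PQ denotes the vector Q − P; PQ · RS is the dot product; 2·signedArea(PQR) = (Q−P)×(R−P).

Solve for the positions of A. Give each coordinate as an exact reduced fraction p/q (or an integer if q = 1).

1. A_x = -23  [BC ∥ AD ∩ CD ∥ BA]
2. A_y = -15  [BC ∥ AD ∩ CD ∥ BA]
   → A = (-23, -15)

A = (-23, -15)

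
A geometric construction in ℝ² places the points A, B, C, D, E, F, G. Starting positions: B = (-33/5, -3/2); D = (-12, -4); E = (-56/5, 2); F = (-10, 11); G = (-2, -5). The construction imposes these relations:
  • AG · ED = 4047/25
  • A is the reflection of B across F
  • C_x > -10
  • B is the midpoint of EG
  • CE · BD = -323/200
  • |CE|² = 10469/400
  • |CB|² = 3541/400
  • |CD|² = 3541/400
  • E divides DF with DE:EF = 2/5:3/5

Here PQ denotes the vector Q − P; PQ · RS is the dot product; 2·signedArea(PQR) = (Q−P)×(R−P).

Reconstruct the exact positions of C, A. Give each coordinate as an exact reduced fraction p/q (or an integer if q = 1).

1. C_x = -93/10  [line 27/5·x + 5/2·y + 11419/200 = 0 ∩ |CB|² = 3541/400]
2. C_y = -11/4  [line 27/5·x + 5/2·y + 11419/200 = 0 ∩ |CB|² = 3541/400]
   → C = (-93/10, -11/4)
3. A_x = -67/5  [A is the reflection of B across F]
4. A_y = 47/2  [A is the reflection of B across F]
   → A = (-67/5, 47/2)

A = (-67/5, 47/2)
C = (-93/10, -11/4)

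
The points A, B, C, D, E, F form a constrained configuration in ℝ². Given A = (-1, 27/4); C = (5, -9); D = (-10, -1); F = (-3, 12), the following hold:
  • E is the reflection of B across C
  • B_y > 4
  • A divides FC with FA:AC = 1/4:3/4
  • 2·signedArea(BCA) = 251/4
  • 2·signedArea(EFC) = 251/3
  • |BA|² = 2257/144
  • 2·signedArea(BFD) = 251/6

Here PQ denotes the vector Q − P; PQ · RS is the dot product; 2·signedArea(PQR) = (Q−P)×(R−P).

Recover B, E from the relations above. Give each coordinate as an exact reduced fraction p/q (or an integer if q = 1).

B = (-4, 25/6)
E = (14, -133/6)

1. B_x = -4  [2·signedArea(BCA) = 251/4 ∩ 2·signedArea(BFD) = 251/6]
2. B_y = 25/6  [2·signedArea(BCA) = 251/4 ∩ 2·signedArea(BFD) = 251/6]
   → B = (-4, 25/6)
3. E_x = 14  [E is the reflection of B across C]
4. E_y = -133/6  [E is the reflection of B across C]
   → E = (14, -133/6)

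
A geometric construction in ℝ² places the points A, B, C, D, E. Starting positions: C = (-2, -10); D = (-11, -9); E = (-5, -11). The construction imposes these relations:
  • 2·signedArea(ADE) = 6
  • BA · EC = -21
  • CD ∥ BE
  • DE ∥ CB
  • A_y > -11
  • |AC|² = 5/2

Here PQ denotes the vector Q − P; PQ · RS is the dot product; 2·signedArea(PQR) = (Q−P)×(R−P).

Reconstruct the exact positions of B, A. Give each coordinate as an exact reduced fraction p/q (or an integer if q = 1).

1. B_x = 4  [CD ∥ BE ∩ DE ∥ CB]
2. B_y = -12  [CD ∥ BE ∩ DE ∥ CB]
   → B = (4, -12)
3. A_x = -7/2  [2·signedArea(ADE) = 6 ∩ BA · EC = -21]
4. A_y = -21/2  [2·signedArea(ADE) = 6 ∩ BA · EC = -21]
   → A = (-7/2, -21/2)

A = (-7/2, -21/2)
B = (4, -12)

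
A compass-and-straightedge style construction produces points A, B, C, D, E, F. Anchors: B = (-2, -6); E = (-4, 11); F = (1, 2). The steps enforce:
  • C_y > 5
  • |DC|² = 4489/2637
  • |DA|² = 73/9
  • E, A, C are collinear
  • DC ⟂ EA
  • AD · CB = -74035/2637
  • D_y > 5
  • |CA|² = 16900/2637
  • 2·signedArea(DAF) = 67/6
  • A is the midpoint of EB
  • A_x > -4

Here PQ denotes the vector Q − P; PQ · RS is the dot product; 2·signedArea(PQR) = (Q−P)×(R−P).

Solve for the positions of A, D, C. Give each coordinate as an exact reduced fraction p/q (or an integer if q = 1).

A = (-3, 5/2)
C = (-2897/879, 8815/1758)
D = (-2, 31/6)

1. A_x = -3  [A is the midpoint of EB]
2. A_y = 5/2  [A is the midpoint of EB]
   → A = (-3, 5/2)
3. C_x = -2897/879  [line 17/2·x + 1·y + 23 = 0 ∩ |CA|² = 16900/2637]
4. C_y = 8815/1758  [line 17/2·x + 1·y + 23 = 0 ∩ |CA|² = 16900/2637]
   → C = (-2897/879, 8815/1758)
5. D_x = -2  [2·signedArea(DAF) = 67/6 ∩ DC ⟂ EA]
6. D_y = 31/6  [2·signedArea(DAF) = 67/6 ∩ DC ⟂ EA]
   → D = (-2, 31/6)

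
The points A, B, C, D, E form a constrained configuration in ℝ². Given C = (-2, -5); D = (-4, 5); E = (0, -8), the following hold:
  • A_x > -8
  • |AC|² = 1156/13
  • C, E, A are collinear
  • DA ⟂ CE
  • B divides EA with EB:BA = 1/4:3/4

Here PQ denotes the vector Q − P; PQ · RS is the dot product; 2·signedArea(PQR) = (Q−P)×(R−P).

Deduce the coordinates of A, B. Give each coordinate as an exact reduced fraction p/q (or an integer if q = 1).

A = (-94/13, 37/13)
B = (-47/26, -275/52)

1. A_x = -94/13  [C, E, A are collinear ∩ DA ⟂ CE]
2. A_y = 37/13  [C, E, A are collinear ∩ DA ⟂ CE]
   → A = (-94/13, 37/13)
3. B_x = -47/26  [B divides EA with EB:BA = 1/4:3/4]
4. B_y = -275/52  [B divides EA with EB:BA = 1/4:3/4]
   → B = (-47/26, -275/52)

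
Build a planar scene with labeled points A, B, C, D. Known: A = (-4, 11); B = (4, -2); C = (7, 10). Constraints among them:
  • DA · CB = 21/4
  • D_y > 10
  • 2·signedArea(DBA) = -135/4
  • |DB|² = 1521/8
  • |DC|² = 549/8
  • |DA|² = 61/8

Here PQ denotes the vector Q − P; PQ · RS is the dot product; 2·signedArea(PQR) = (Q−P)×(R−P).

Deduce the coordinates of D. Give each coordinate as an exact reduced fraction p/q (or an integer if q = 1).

D = (-5/4, 43/4)

1. D_x = -5/4  [DA · CB = 21/4 ∩ 2·signedArea(DBA) = -135/4]
2. D_y = 43/4  [DA · CB = 21/4 ∩ 2·signedArea(DBA) = -135/4]
   → D = (-5/4, 43/4)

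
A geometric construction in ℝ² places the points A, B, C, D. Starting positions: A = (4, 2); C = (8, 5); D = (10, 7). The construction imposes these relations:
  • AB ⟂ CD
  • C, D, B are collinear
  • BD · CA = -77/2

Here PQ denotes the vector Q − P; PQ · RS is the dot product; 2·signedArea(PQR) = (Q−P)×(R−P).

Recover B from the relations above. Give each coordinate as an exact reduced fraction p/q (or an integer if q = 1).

1. B_x = 9/2  [C, D, B are collinear ∩ AB ⟂ CD]
2. B_y = 3/2  [C, D, B are collinear ∩ AB ⟂ CD]
   → B = (9/2, 3/2)

B = (9/2, 3/2)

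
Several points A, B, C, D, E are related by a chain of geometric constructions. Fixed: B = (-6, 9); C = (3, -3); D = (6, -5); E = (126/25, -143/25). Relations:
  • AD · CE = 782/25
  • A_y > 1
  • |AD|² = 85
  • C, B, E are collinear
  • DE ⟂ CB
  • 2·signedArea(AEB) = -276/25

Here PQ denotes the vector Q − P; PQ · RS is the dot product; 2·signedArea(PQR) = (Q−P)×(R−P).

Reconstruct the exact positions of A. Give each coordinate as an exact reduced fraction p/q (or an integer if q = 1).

A = (0, 2)

1. A_x = 0  [2·signedArea(AEB) = -276/25 ∩ AD · CE = 782/25]
2. A_y = 2  [2·signedArea(AEB) = -276/25 ∩ AD · CE = 782/25]
   → A = (0, 2)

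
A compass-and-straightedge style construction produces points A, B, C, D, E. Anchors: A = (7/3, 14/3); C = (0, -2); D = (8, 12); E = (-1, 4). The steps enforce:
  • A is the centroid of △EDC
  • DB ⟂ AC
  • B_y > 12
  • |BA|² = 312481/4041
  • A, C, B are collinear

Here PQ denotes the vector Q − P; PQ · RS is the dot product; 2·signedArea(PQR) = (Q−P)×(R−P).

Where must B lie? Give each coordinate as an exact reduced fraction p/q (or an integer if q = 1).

1. B_x = 2352/449  [A, C, B are collinear ∩ DB ⟂ AC]
2. B_y = 5822/449  [A, C, B are collinear ∩ DB ⟂ AC]
   → B = (2352/449, 5822/449)

B = (2352/449, 5822/449)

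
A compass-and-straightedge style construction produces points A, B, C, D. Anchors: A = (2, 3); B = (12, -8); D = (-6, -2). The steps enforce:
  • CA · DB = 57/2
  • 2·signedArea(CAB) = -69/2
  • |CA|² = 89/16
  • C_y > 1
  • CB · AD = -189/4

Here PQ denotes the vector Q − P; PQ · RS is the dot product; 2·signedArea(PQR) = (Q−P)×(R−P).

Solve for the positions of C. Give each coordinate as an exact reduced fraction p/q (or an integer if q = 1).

1. C_x = 0  [CB · AD = -189/4 ∩ CA · DB = 57/2]
2. C_y = 7/4  [CB · AD = -189/4 ∩ CA · DB = 57/2]
   → C = (0, 7/4)

C = (0, 7/4)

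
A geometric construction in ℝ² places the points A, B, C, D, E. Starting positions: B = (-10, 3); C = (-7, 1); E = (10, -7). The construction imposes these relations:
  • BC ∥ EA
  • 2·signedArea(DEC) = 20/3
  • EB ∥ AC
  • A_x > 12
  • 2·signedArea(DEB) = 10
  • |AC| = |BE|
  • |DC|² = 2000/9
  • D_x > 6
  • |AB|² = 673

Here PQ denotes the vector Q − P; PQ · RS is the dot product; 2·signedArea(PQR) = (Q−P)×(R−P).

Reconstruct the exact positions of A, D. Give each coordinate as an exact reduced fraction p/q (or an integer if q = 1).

A = (13, -9)
D = (19/3, -17/3)

1. A_x = 13  [EB ∥ AC ∩ BC ∥ EA]
2. A_y = -9  [EB ∥ AC ∩ BC ∥ EA]
   → A = (13, -9)
3. D_x = 19/3  [2·signedArea(DEC) = 20/3 ∩ 2·signedArea(DEB) = 10]
4. D_y = -17/3  [2·signedArea(DEC) = 20/3 ∩ 2·signedArea(DEB) = 10]
   → D = (19/3, -17/3)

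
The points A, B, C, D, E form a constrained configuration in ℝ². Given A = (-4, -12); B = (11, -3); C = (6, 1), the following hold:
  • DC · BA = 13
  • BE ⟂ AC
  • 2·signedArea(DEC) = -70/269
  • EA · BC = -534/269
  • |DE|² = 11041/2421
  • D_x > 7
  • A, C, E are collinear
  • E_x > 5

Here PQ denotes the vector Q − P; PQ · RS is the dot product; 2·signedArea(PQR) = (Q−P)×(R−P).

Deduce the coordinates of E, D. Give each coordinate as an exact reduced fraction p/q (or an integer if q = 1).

D = (23/3, -1/3)
E = (1594/269, 243/269)

1. E_x = 1594/269  [A, C, E are collinear ∩ BE ⟂ AC]
2. E_y = 243/269  [A, C, E are collinear ∩ BE ⟂ AC]
   → E = (1594/269, 243/269)
3. D_x = 23/3  [DC · BA = 13 ∩ 2·signedArea(DEC) = -70/269]
4. D_y = -1/3  [DC · BA = 13 ∩ 2·signedArea(DEC) = -70/269]
   → D = (23/3, -1/3)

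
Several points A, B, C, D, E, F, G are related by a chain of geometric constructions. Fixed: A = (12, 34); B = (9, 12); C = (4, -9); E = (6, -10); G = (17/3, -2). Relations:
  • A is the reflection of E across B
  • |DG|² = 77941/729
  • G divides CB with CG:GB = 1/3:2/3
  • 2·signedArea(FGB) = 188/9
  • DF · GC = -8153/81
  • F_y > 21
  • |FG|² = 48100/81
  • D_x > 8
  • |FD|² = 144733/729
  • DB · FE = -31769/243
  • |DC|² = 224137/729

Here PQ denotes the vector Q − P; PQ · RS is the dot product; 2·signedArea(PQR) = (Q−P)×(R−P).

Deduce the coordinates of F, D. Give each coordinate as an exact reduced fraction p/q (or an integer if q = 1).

1. F_x = 89/9  [line -14·x + 10/3·y + 586/9 = 0 ∩ |FG|² = 48100/81]
2. F_y = 22  [line -14·x + 10/3·y + 586/9 = 0 ∩ |FG|² = 48100/81]
   → F = (89/9, 22)
3. D_x = 224/27  [DF · GC = -8153/81 ∩ DB · FE = -31769/243]
4. D_y = 8  [DF · GC = -8153/81 ∩ DB · FE = -31769/243]
   → D = (224/27, 8)

D = (224/27, 8)
F = (89/9, 22)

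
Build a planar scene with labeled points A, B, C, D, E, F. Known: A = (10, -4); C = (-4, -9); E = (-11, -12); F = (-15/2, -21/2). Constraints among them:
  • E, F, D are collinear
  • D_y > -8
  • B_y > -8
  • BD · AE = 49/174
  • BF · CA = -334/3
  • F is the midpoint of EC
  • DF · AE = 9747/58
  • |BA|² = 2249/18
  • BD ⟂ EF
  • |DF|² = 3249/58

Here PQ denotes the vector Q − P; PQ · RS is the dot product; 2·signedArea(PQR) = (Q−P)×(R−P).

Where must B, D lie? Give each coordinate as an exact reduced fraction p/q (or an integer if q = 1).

B = (-1/2, -47/6)
D = (-18/29, -219/29)

1. D_x = -18/29  [E, F, D are collinear ∩ DF · AE = 9747/58]
2. D_y = -219/29  [E, F, D are collinear ∩ DF · AE = 9747/58]
   → D = (-18/29, -219/29)
3. B_x = -1/2  [BD · AE = 49/174 ∩ BD ⟂ EF]
4. B_y = -47/6  [BD · AE = 49/174 ∩ BD ⟂ EF]
   → B = (-1/2, -47/6)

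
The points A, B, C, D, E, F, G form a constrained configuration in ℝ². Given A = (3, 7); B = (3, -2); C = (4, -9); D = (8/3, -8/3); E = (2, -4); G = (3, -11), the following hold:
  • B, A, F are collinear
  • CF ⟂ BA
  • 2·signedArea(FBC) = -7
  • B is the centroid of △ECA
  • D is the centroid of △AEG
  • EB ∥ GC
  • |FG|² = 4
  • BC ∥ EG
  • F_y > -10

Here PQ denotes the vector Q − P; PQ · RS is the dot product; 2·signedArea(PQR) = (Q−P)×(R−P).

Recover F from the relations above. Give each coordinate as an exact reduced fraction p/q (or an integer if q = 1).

1. F_x = 3  [B, A, F are collinear ∩ CF ⟂ BA]
2. F_y = -9  [B, A, F are collinear ∩ CF ⟂ BA]
   → F = (3, -9)

F = (3, -9)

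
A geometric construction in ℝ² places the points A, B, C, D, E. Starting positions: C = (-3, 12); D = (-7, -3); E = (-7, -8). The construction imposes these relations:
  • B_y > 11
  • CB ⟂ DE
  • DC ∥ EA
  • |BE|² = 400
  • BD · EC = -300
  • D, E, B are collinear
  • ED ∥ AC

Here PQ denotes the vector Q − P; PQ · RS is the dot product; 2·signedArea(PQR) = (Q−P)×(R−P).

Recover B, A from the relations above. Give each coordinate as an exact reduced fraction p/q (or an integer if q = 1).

A = (-3, 7)
B = (-7, 12)

1. B_x = -7  [D, E, B are collinear ∩ CB ⟂ DE]
2. B_y = 12  [D, E, B are collinear ∩ CB ⟂ DE]
   → B = (-7, 12)
3. A_x = -3  [ED ∥ AC ∩ DC ∥ EA]
4. A_y = 7  [ED ∥ AC ∩ DC ∥ EA]
   → A = (-3, 7)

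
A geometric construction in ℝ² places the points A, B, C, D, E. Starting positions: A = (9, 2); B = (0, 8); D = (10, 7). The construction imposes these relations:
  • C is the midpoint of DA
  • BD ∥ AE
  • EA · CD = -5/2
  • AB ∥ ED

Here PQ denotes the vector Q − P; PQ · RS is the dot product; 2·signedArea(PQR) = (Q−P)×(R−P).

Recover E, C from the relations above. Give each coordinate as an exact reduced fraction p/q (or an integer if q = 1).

1. E_x = 19  [AB ∥ ED ∩ BD ∥ AE]
2. E_y = 1  [AB ∥ ED ∩ BD ∥ AE]
   → E = (19, 1)
3. C_x = 19/2  [C is the midpoint of DA]
4. C_y = 9/2  [C is the midpoint of DA]
   → C = (19/2, 9/2)

C = (19/2, 9/2)
E = (19, 1)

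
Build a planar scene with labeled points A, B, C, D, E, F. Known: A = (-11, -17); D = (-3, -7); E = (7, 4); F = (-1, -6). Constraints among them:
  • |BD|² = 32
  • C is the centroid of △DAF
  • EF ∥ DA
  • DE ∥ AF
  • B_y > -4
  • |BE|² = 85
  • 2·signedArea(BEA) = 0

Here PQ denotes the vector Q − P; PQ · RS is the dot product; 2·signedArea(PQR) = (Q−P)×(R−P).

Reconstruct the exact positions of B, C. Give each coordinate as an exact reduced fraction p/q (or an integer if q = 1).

1. B_x = 1  [line 21·x + -18·y + -75 = 0 ∩ |BD|² = 32]
2. B_y = -3  [line 21·x + -18·y + -75 = 0 ∩ |BD|² = 32]
   → B = (1, -3)
3. C_x = -5  [C is the centroid of △DAF]
4. C_y = -10  [C is the centroid of △DAF]
   → C = (-5, -10)

B = (1, -3)
C = (-5, -10)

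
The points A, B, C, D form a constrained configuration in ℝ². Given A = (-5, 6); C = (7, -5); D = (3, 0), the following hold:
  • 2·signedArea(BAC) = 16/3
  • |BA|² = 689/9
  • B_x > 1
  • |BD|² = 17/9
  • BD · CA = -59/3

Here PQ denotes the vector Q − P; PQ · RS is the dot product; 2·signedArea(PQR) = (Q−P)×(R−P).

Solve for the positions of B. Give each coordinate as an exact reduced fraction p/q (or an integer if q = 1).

B = (5/3, 1/3)

1. B_x = 5/3  [2·signedArea(BAC) = 16/3 ∩ BD · CA = -59/3]
2. B_y = 1/3  [2·signedArea(BAC) = 16/3 ∩ BD · CA = -59/3]
   → B = (5/3, 1/3)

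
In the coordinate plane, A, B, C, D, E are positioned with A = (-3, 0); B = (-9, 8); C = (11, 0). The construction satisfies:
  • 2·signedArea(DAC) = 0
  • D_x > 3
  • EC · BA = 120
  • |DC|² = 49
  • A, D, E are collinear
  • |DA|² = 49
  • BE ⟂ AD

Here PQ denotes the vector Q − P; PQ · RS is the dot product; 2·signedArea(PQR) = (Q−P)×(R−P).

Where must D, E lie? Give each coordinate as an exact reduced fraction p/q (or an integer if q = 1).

D = (4, 0)
E = (-9, 0)

1. D_y = 0  [2·signedArea(DAC) = 0]
2. D_x = 4  [|DA|² = 49]
   → D = (4, 0)
3. E_x = -9  [A, D, E are collinear ∩ BE ⟂ AD]
4. E_y = 0  [A, D, E are collinear ∩ BE ⟂ AD]
   → E = (-9, 0)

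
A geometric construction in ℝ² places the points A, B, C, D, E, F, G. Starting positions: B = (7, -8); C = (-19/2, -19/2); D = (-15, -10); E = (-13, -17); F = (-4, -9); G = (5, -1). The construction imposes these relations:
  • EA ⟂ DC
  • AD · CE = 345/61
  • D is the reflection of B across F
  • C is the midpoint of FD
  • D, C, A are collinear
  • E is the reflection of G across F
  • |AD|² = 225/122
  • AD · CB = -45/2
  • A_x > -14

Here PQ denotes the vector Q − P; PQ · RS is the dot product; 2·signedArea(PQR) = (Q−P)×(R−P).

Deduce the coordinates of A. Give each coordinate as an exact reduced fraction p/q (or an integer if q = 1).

1. A_x = -1665/122  [D, C, A are collinear ∩ EA ⟂ DC]
2. A_y = -1205/122  [D, C, A are collinear ∩ EA ⟂ DC]
   → A = (-1665/122, -1205/122)

A = (-1665/122, -1205/122)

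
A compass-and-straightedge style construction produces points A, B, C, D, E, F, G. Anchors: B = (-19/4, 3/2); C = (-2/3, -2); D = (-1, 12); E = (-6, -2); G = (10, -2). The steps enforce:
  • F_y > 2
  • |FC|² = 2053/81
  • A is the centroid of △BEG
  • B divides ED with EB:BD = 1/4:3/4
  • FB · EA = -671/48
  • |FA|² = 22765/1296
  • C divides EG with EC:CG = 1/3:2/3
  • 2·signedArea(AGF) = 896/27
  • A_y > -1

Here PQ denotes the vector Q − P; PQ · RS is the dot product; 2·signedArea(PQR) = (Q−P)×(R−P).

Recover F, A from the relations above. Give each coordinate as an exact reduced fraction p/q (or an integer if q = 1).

1. A_x = -1/4  [A is the centroid of △BEG]
2. A_y = -5/6  [A is the centroid of △BEG]
   → A = (-1/4, -5/6)
3. F_x = -23/9  [FB · EA = -671/48 ∩ 2·signedArea(AGF) = 896/27]
4. F_y = 8/3  [FB · EA = -671/48 ∩ 2·signedArea(AGF) = 896/27]
   → F = (-23/9, 8/3)

A = (-1/4, -5/6)
F = (-23/9, 8/3)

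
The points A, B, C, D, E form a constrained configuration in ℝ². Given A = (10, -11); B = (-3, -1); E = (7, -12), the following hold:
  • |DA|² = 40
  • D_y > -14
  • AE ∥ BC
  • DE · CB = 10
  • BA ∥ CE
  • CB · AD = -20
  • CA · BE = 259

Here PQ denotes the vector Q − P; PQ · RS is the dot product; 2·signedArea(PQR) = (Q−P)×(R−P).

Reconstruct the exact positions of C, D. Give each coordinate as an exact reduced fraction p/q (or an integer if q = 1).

C = (-6, -2)
D = (4, -13)

1. C_x = -6  [BA ∥ CE ∩ AE ∥ BC]
2. C_y = -2  [BA ∥ CE ∩ AE ∥ BC]
   → C = (-6, -2)
3. D_x = 4  [line -3·x + -1·y + -1 = 0 ∩ |DA|² = 40]
4. D_y = -13  [line -3·x + -1·y + -1 = 0 ∩ |DA|² = 40]
   → D = (4, -13)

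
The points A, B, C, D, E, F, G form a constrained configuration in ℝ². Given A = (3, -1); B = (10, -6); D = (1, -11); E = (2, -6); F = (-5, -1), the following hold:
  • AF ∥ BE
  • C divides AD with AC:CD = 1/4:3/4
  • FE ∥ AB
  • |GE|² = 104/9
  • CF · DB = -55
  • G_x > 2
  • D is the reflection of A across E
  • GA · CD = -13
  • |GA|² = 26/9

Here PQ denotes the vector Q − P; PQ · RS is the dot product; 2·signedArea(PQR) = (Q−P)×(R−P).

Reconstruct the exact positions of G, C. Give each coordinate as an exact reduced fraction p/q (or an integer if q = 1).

C = (5/2, -7/2)
G = (8/3, -8/3)

1. C_x = 5/2  [C divides AD with AC:CD = 1/4:3/4]
2. C_y = -7/2  [C divides AD with AC:CD = 1/4:3/4]
   → C = (5/2, -7/2)
3. G_x = 8/3  [line 3/2·x + 15/2·y + 16 = 0 ∩ |GE|² = 104/9]
4. G_y = -8/3  [line 3/2·x + 15/2·y + 16 = 0 ∩ |GE|² = 104/9]
   → G = (8/3, -8/3)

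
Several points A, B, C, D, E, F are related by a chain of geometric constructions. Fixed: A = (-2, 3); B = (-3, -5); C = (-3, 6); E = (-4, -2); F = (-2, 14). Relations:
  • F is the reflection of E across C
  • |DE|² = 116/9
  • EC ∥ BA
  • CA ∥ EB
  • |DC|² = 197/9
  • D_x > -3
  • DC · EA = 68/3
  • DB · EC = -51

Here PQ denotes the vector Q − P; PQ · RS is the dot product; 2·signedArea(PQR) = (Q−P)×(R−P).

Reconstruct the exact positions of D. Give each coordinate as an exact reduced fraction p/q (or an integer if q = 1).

D = (-8/3, 4/3)

1. D_x = -8/3  [DC · EA = 68/3 ∩ DB · EC = -51]
2. D_y = 4/3  [DC · EA = 68/3 ∩ DB · EC = -51]
   → D = (-8/3, 4/3)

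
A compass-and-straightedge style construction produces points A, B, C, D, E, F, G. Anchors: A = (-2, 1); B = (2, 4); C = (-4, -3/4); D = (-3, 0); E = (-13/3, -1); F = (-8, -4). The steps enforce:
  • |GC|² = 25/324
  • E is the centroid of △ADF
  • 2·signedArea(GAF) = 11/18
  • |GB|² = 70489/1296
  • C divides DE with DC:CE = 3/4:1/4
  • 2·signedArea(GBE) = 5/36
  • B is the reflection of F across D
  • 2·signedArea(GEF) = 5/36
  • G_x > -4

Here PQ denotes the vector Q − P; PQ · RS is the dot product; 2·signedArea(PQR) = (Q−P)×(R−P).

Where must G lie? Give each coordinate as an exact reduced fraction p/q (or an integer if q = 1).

G = (-34/9, -7/12)

1. G_x = -34/9  [2·signedArea(GAF) = 11/18 ∩ 2·signedArea(GBE) = 5/36]
2. G_y = -7/12  [2·signedArea(GAF) = 11/18 ∩ 2·signedArea(GBE) = 5/36]
   → G = (-34/9, -7/12)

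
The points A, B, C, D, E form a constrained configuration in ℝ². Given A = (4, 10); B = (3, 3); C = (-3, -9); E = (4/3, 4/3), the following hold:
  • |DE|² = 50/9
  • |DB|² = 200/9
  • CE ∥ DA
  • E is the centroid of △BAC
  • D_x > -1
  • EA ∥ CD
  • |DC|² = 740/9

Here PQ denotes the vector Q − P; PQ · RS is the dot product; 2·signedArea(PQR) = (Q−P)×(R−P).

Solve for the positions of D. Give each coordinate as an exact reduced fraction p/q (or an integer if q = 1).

1. D_x = -1/3  [CE ∥ DA ∩ EA ∥ CD]
2. D_y = -1/3  [CE ∥ DA ∩ EA ∥ CD]
   → D = (-1/3, -1/3)

D = (-1/3, -1/3)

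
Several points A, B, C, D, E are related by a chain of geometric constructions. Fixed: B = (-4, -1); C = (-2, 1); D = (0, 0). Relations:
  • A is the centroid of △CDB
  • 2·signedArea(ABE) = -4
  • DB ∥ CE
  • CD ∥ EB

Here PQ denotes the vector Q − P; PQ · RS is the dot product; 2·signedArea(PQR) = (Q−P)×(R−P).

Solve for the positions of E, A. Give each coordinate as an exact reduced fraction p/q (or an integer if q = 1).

1. E_x = -6  [CD ∥ EB ∩ DB ∥ CE]
2. E_y = 0  [CD ∥ EB ∩ DB ∥ CE]
   → E = (-6, 0)
3. A_x = -2  [A is the centroid of △CDB]
4. A_y = 0  [A is the centroid of △CDB]
   → A = (-2, 0)

A = (-2, 0)
E = (-6, 0)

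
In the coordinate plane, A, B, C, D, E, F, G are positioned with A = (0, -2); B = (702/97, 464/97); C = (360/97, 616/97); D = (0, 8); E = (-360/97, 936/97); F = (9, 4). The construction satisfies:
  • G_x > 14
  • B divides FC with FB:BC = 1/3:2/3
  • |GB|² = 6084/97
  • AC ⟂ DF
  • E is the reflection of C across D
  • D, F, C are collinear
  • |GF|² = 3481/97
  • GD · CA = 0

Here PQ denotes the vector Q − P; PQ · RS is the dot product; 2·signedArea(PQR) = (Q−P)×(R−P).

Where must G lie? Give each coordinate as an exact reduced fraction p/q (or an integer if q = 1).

G = (1404/97, 152/97)

1. G_x = 1404/97  [line 360/97·x + 810/97·y + -6480/97 = 0 ∩ |GF|² = 3481/97]
2. G_y = 152/97  [line 360/97·x + 810/97·y + -6480/97 = 0 ∩ |GF|² = 3481/97]
   → G = (1404/97, 152/97)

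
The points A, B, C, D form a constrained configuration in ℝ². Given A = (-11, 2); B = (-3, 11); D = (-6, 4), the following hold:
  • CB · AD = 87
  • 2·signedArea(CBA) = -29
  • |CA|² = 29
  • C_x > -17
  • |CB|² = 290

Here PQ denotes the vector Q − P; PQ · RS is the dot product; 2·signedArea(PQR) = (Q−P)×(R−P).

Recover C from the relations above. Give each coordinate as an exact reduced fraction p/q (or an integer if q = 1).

C = (-16, 0)

1. C_x = -16  [CB · AD = 87 ∩ 2·signedArea(CBA) = -29]
2. C_y = 0  [CB · AD = 87 ∩ 2·signedArea(CBA) = -29]
   → C = (-16, 0)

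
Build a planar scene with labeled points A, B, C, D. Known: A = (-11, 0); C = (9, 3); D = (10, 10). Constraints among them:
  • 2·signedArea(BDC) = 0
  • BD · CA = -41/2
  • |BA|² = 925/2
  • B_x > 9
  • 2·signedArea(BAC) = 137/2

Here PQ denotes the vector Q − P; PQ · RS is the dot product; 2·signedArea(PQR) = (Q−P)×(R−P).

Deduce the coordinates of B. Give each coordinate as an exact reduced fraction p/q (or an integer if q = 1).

B = (19/2, 13/2)

1. B_x = 19/2  [2·signedArea(BDC) = 0 ∩ 2·signedArea(BAC) = 137/2]
2. B_y = 13/2  [2·signedArea(BDC) = 0 ∩ 2·signedArea(BAC) = 137/2]
   → B = (19/2, 13/2)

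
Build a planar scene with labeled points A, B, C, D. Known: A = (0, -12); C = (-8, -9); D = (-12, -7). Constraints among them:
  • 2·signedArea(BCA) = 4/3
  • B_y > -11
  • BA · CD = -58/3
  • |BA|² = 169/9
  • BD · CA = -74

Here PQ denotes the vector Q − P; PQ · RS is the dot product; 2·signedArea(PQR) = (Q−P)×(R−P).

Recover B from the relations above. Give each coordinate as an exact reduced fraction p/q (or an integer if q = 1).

1. B_x = -4  [BA · CD = -58/3 ∩ 2·signedArea(BCA) = 4/3]
2. B_y = -31/3  [BA · CD = -58/3 ∩ 2·signedArea(BCA) = 4/3]
   → B = (-4, -31/3)

B = (-4, -31/3)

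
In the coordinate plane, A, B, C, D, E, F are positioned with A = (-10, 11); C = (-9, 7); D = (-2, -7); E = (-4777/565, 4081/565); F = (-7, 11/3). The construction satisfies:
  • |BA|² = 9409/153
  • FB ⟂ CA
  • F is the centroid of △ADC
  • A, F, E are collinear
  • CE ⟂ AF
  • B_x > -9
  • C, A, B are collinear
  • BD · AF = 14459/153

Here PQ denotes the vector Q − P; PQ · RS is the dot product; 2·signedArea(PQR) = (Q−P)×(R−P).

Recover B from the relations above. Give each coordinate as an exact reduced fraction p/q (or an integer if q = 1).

1. B_x = -413/51  [C, A, B are collinear ∩ FB ⟂ CA]
2. B_y = 173/51  [C, A, B are collinear ∩ FB ⟂ CA]
   → B = (-413/51, 173/51)

B = (-413/51, 173/51)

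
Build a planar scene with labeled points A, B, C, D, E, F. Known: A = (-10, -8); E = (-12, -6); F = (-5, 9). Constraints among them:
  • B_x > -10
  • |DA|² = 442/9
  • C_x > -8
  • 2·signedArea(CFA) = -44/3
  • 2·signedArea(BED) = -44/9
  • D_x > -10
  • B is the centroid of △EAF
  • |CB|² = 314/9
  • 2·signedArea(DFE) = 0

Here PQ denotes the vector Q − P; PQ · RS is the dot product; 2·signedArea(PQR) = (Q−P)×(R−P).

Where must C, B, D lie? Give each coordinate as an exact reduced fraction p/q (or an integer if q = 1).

1. B_x = -9  [B is the centroid of △EAF]
2. B_y = -5/3  [B is the centroid of △EAF]
   → B = (-9, -5/3)
3. D_x = -29/3  [2·signedArea(DFE) = 0 ∩ 2·signedArea(BED) = -44/9]
4. D_y = -1  [2·signedArea(DFE) = 0 ∩ 2·signedArea(BED) = -44/9]
   → D = (-29/3, -1)
5. C_x = -22/3  [line 17·x + -5·y + 434/3 = 0 ∩ |CB|² = 314/9]
6. C_y = 4  [line 17·x + -5·y + 434/3 = 0 ∩ |CB|² = 314/9]
   → C = (-22/3, 4)

B = (-9, -5/3)
C = (-22/3, 4)
D = (-29/3, -1)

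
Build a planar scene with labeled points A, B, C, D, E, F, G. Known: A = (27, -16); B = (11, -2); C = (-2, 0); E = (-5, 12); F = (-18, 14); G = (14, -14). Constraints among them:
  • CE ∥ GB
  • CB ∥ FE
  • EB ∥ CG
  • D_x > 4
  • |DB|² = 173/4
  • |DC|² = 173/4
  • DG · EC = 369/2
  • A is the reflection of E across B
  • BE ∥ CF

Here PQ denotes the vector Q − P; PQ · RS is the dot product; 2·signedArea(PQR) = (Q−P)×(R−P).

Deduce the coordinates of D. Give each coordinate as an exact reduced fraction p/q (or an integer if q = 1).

D = (9/2, -1)

1. D_x = 9/2  [line -3·x + 12·y + 51/2 = 0 ∩ |DC|² = 173/4]
2. D_y = -1  [line -3·x + 12·y + 51/2 = 0 ∩ |DC|² = 173/4]
   → D = (9/2, -1)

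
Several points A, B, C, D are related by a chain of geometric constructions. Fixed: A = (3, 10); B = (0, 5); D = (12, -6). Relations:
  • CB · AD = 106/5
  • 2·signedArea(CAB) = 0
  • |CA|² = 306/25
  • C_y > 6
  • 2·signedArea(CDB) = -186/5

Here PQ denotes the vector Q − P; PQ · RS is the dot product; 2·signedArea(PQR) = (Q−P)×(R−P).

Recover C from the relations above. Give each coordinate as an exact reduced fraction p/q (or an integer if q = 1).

C = (6/5, 7)

1. C_x = 6/5  [2·signedArea(CAB) = 0 ∩ CB · AD = 106/5]
2. C_y = 7  [2·signedArea(CAB) = 0 ∩ CB · AD = 106/5]
   → C = (6/5, 7)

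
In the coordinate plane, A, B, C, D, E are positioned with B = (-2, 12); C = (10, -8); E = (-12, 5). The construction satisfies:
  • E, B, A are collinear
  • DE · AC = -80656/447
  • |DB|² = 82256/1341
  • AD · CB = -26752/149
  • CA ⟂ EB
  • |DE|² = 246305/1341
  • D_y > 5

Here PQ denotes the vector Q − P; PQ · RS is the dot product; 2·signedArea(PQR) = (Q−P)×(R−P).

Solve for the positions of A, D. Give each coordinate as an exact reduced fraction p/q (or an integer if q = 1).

1. A_x = -498/149  [E, B, A are collinear ∩ CA ⟂ EB]
2. A_y = 1648/149  [E, B, A are collinear ∩ CA ⟂ EB]
   → A = (-498/149, 1648/149)
3. D_x = 694/447  [DE · AC = -80656/447 ∩ AD · CB = -26752/149]
4. D_y = 748/149  [DE · AC = -80656/447 ∩ AD · CB = -26752/149]
   → D = (694/447, 748/149)

A = (-498/149, 1648/149)
D = (694/447, 748/149)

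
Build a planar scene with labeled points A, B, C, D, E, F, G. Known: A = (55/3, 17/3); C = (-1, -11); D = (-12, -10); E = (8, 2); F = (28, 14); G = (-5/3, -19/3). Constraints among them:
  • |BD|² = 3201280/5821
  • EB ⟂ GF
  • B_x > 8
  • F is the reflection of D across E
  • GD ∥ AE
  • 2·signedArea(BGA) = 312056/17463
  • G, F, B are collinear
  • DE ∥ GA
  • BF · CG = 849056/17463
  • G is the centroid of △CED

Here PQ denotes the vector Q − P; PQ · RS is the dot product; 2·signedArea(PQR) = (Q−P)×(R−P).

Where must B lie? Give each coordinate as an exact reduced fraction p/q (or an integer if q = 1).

B = (51204/5821, 4878/5821)

1. B_x = 51204/5821  [G, F, B are collinear ∩ EB ⟂ GF]
2. B_y = 4878/5821  [G, F, B are collinear ∩ EB ⟂ GF]
   → B = (51204/5821, 4878/5821)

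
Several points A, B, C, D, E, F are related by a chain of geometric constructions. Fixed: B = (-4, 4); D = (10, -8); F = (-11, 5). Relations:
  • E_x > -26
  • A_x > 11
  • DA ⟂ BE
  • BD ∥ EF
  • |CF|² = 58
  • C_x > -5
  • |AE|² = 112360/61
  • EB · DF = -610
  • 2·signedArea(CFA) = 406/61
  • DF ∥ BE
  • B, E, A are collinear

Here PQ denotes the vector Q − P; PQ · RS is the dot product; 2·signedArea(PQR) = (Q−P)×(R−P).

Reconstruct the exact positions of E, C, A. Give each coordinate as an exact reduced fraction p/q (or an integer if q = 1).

A = (701/61, -341/61)
C = (-4, 2)
E = (-25, 17)

1. E_x = -25  [BD ∥ EF ∩ DF ∥ BE]
2. E_y = 17  [BD ∥ EF ∩ DF ∥ BE]
   → E = (-25, 17)
3. A_x = 701/61  [B, E, A are collinear ∩ DA ⟂ BE]
4. A_y = -341/61  [B, E, A are collinear ∩ DA ⟂ BE]
   → A = (701/61, -341/61)
5. C_x = -4  [line 646/61·x + 1372/61·y + -160/61 = 0 ∩ |CF|² = 58]
6. C_y = 2  [line 646/61·x + 1372/61·y + -160/61 = 0 ∩ |CF|² = 58]
   → C = (-4, 2)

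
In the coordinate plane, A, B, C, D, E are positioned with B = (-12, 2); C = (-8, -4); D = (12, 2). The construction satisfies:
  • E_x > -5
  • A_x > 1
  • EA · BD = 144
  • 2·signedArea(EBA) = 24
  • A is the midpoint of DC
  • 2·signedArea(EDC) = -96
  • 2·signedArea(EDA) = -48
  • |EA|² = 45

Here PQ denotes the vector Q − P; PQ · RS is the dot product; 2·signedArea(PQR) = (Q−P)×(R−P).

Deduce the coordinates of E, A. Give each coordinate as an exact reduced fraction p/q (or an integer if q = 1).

A = (2, -1)
E = (-4, 2)

1. A_x = 2  [A is the midpoint of DC]
2. A_y = -1  [A is the midpoint of DC]
   → A = (2, -1)
3. E_x = -4  [2·signedArea(EDA) = -48 ∩ 2·signedArea(EBA) = 24]
4. E_y = 2  [2·signedArea(EDA) = -48 ∩ 2·signedArea(EBA) = 24]
   → E = (-4, 2)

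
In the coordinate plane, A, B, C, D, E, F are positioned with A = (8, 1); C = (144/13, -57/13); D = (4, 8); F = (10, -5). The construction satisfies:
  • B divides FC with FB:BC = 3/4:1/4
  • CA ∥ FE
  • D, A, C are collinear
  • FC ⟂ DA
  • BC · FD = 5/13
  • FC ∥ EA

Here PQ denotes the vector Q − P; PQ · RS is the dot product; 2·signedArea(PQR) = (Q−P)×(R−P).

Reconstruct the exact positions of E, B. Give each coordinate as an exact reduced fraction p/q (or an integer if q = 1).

B = (281/26, -59/13)
E = (90/13, 5/13)

1. E_x = 90/13  [FC ∥ EA ∩ CA ∥ FE]
2. E_y = 5/13  [FC ∥ EA ∩ CA ∥ FE]
   → E = (90/13, 5/13)
3. B_x = 281/26  [B divides FC with FB:BC = 3/4:1/4]
4. B_y = -59/13  [B divides FC with FB:BC = 3/4:1/4]
   → B = (281/26, -59/13)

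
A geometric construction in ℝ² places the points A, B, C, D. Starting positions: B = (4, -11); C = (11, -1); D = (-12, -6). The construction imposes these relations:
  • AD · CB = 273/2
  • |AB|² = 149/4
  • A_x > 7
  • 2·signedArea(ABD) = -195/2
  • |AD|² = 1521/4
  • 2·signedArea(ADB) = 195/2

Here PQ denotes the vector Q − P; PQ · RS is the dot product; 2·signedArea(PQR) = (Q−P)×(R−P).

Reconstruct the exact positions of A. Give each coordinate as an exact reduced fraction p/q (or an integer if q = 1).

A = (15/2, -6)

1. A_x = 15/2  [2·signedArea(ABD) = -195/2 ∩ AD · CB = 273/2]
2. A_y = -6  [2·signedArea(ABD) = -195/2 ∩ AD · CB = 273/2]
   → A = (15/2, -6)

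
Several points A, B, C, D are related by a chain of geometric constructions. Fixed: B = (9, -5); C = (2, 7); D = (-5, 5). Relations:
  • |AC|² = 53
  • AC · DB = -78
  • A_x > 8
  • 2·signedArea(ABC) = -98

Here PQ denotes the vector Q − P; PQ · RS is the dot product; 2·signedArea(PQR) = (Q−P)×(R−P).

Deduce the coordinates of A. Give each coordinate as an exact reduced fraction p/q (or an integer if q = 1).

A = (9, 9)

1. A_x = 9  [AC · DB = -78 ∩ 2·signedArea(ABC) = -98]
2. A_y = 9  [AC · DB = -78 ∩ 2·signedArea(ABC) = -98]
   → A = (9, 9)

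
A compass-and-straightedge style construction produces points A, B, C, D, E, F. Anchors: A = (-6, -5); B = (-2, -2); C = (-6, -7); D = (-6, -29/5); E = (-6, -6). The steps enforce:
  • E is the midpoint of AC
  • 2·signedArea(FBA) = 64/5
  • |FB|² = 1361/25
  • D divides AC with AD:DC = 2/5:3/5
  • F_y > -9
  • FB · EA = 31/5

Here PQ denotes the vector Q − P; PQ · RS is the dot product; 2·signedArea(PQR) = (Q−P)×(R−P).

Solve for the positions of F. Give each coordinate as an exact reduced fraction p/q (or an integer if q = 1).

1. F_x = -6  [FB · EA = 31/5 ∩ 2·signedArea(FBA) = 64/5]
2. F_y = -41/5  [FB · EA = 31/5 ∩ 2·signedArea(FBA) = 64/5]
   → F = (-6, -41/5)

F = (-6, -41/5)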